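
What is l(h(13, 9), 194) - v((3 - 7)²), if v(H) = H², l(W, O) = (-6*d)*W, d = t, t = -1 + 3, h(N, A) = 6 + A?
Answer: -436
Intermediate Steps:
t = 2
d = 2
l(W, O) = -12*W (l(W, O) = (-6*2)*W = -12*W)
l(h(13, 9), 194) - v((3 - 7)²) = -12*(6 + 9) - ((3 - 7)²)² = -12*15 - ((-4)²)² = -180 - 1*16² = -180 - 1*256 = -180 - 256 = -436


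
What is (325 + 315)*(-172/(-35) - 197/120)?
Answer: 43984/21 ≈ 2094.5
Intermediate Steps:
(325 + 315)*(-172/(-35) - 197/120) = 640*(-172*(-1/35) - 197*1/120) = 640*(172/35 - 197/120) = 640*(2749/840) = 43984/21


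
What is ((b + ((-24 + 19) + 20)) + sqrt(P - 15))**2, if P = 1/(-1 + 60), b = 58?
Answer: 313527/59 + 292*I*sqrt(13039)/59 ≈ 5314.0 + 565.14*I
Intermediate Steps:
P = 1/59 ≈ 0.016949
((b + ((-24 + 19) + 20)) + sqrt(P - 15))**2 = ((58 + ((-24 + 19) + 20)) + sqrt(1/59 - 15))**2 = ((58 + (-5 + 20)) + sqrt(-884/59))**2 = ((58 + 15) + 2*I*sqrt(13039)/59)**2 = (73 + 2*I*sqrt(13039)/59)**2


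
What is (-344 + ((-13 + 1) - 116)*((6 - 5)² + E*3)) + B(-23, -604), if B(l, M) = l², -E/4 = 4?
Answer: 6201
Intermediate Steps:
E = -16 (E = -4*4 = -16)
(-344 + ((-13 + 1) - 116)*((6 - 5)² + E*3)) + B(-23, -604) = (-344 + ((-13 + 1) - 116)*((6 - 5)² - 16*3)) + (-23)² = (-344 + (-12 - 116)*(1² - 48)) + 529 = (-344 - 128*(1 - 48)) + 529 = (-344 - 128*(-47)) + 529 = (-344 + 6016) + 529 = 5672 + 529 = 6201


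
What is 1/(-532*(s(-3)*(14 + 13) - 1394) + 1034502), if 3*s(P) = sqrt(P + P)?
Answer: 126865/225336020126 + 171*I*sqrt(6)/112668010063 ≈ 5.63e-7 + 3.7177e-9*I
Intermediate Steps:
s(P) = sqrt(2)*sqrt(P)/3 (s(P) = sqrt(P + P)/3 = sqrt(2*P)/3 = (sqrt(2)*sqrt(P))/3 = sqrt(2)*sqrt(P)/3)
1/(-532*(s(-3)*(14 + 13) - 1394) + 1034502) = 1/(-532*((sqrt(2)*sqrt(-3)/3)*(14 + 13) - 1394) + 1034502) = 1/(-532*((sqrt(2)*(I*sqrt(3))/3)*27 - 1394) + 1034502) = 1/(-532*((I*sqrt(6)/3)*27 - 1394) + 1034502) = 1/(-532*(9*I*sqrt(6) - 1394) + 1034502) = 1/(-532*(-1394 + 9*I*sqrt(6)) + 1034502) = 1/((741608 - 4788*I*sqrt(6)) + 1034502) = 1/(1776110 - 4788*I*sqrt(6))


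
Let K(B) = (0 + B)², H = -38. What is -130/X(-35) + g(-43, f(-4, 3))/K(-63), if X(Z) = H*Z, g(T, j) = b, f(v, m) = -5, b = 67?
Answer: -6098/75411 ≈ -0.080863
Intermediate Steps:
g(T, j) = 67
X(Z) = -38*Z
K(B) = B²
-130/X(-35) + g(-43, f(-4, 3))/K(-63) = -130/((-38*(-35))) + 67/((-63)²) = -130/1330 + 67/3969 = -130*1/1330 + 67*(1/3969) = -13/133 + 67/3969 = -6098/75411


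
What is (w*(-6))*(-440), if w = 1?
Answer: 2640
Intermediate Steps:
(w*(-6))*(-440) = (1*(-6))*(-440) = -6*(-440) = 2640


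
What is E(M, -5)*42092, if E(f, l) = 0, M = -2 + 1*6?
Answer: 0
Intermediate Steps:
M = 4 (M = -2 + 6 = 4)
E(M, -5)*42092 = 0*42092 = 0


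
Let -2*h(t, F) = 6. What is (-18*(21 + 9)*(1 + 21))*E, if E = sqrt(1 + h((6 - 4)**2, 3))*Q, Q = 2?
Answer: -23760*I*sqrt(2) ≈ -33602.0*I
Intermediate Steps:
h(t, F) = -3 (h(t, F) = -1/2*6 = -3)
E = 2*I*sqrt(2) (E = sqrt(1 - 3)*2 = sqrt(-2)*2 = (I*sqrt(2))*2 = 2*I*sqrt(2) ≈ 2.8284*I)
(-18*(21 + 9)*(1 + 21))*E = (-18*(21 + 9)*(1 + 21))*(2*I*sqrt(2)) = (-540*22)*(2*I*sqrt(2)) = (-18*660)*(2*I*sqrt(2)) = -23760*I*sqrt(2)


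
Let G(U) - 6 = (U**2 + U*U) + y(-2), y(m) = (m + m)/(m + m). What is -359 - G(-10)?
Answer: -566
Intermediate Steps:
y(m) = 1 (y(m) = (2*m)/((2*m)) = (2*m)*(1/(2*m)) = 1)
G(U) = 7 + 2*U**2 (G(U) = 6 + ((U**2 + U*U) + 1) = 6 + ((U**2 + U**2) + 1) = 6 + (2*U**2 + 1) = 6 + (1 + 2*U**2) = 7 + 2*U**2)
-359 - G(-10) = -359 - (7 + 2*(-10)**2) = -359 - (7 + 2*100) = -359 - (7 + 200) = -359 - 1*207 = -359 - 207 = -566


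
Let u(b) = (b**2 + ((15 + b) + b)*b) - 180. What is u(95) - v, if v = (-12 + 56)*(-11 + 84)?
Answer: 25108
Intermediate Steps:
u(b) = -180 + b**2 + b*(15 + 2*b) (u(b) = (b**2 + (15 + 2*b)*b) - 180 = (b**2 + b*(15 + 2*b)) - 180 = -180 + b**2 + b*(15 + 2*b))
v = 3212 (v = 44*73 = 3212)
u(95) - v = (-180 + 3*95**2 + 15*95) - 1*3212 = (-180 + 3*9025 + 1425) - 3212 = (-180 + 27075 + 1425) - 3212 = 28320 - 3212 = 25108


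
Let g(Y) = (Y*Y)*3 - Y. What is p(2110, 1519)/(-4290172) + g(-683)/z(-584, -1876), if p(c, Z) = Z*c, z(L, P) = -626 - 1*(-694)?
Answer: 375416648730/18233231 ≈ 20590.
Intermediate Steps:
z(L, P) = 68 (z(L, P) = -626 + 694 = 68)
g(Y) = -Y + 3*Y² (g(Y) = Y²*3 - Y = 3*Y² - Y = -Y + 3*Y²)
p(2110, 1519)/(-4290172) + g(-683)/z(-584, -1876) = (1519*2110)/(-4290172) - 683*(-1 + 3*(-683))/68 = 3205090*(-1/4290172) - 683*(-1 - 2049)*(1/68) = -1602545/2145086 - 683*(-2050)*(1/68) = -1602545/2145086 + 1400150*(1/68) = -1602545/2145086 + 700075/34 = 375416648730/18233231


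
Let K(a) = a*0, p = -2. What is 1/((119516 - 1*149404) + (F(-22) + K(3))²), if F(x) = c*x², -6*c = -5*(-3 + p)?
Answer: 9/36333508 ≈ 2.4771e-7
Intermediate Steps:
K(a) = 0
c = -25/6 (c = -(-5)*(-3 - 2)/6 = -(-5)*(-5)/6 = -⅙*25 = -25/6 ≈ -4.1667)
F(x) = -25*x²/6
1/((119516 - 1*149404) + (F(-22) + K(3))²) = 1/((119516 - 1*149404) + (-25/6*(-22)² + 0)²) = 1/((119516 - 149404) + (-25/6*484 + 0)²) = 1/(-29888 + (-6050/3 + 0)²) = 1/(-29888 + (-6050/3)²) = 1/(-29888 + 36602500/9) = 1/(36333508/9) = 9/36333508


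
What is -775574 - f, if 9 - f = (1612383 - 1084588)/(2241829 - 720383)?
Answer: -1180007125223/1521446 ≈ -7.7558e+5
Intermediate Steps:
f = 13165219/1521446 (f = 9 - (1612383 - 1084588)/(2241829 - 720383) = 9 - 527795/1521446 = 13165219/1521446 ≈ 8.6531)
-775574 - f = -775574 - 1*13165219/1521446 = -775574 - 13165219/1521446 = -1180007125223/1521446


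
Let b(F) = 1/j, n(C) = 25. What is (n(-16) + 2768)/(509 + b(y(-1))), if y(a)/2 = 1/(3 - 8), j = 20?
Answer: 55860/10181 ≈ 5.4867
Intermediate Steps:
y(a) = -⅖ (y(a) = 2/(3 - 8) = 2/(-5) = 2*(-⅕) = -⅖)
b(F) = 1/20
(n(-16) + 2768)/(509 + b(y(-1))) = (25 + 2768)/(509 + 1/20) = 2793/(10181/20) = 2793*(20/10181) = 55860/10181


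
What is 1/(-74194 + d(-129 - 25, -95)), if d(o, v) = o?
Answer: -1/74348 ≈ -1.3450e-5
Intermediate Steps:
1/(-74194 + d(-129 - 25, -95)) = 1/(-74194 + (-129 - 25)) = 1/(-74194 - 154) = 1/(-74348) = -1/74348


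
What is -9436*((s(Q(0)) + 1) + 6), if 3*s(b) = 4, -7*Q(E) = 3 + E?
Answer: -235900/3 ≈ -78633.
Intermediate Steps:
Q(E) = -3/7 - E/7 (Q(E) = -(3 + E)/7 = -3/7 - E/7)
s(b) = 4/3 (s(b) = (1/3)*4 = 4/3)
-9436*((s(Q(0)) + 1) + 6) = -9436*((4/3 + 1) + 6) = -9436*(7/3 + 6) = -9436*25/3 = -235900/3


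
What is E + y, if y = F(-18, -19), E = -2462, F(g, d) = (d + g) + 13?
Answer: -2486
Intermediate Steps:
F(g, d) = 13 + d + g
y = -24 (y = 13 - 19 - 18 = -24)
E + y = -2462 - 24 = -2486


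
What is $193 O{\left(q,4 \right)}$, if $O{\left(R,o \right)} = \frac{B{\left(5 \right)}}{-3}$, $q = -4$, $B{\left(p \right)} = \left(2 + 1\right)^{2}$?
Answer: $-579$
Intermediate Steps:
$B{\left(p \right)} = 9$ ($B{\left(p \right)} = 3^{2} = 9$)
$O{\left(R,o \right)} = -3$ ($O{\left(R,o \right)} = \frac{9}{-3} = 9 \left(- \frac{1}{3}\right) = -3$)
$193 O{\left(q,4 \right)} = 193 \left(-3\right) = -579$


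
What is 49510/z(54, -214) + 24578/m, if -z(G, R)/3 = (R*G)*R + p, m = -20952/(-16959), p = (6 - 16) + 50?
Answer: 21475027473071/1079474976 ≈ 19894.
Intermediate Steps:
p = 40 (p = -10 + 50 = 40)
m = 6984/5653 (m = -20952*(-1/16959) = 6984/5653 ≈ 1.2355)
z(G, R) = -120 - 3*G*R**2 (z(G, R) = -3*((R*G)*R + 40) = -3*((G*R)*R + 40) = -3*(G*R**2 + 40) = -3*(40 + G*R**2) = -120 - 3*G*R**2)
49510/z(54, -214) + 24578/m = 49510/(-120 - 3*54*(-214)**2) + 24578/(6984/5653) = 49510/(-120 - 3*54*45796) + 24578*(5653/6984) = 49510/(-120 - 7418952) + 69469717/3492 = 49510/(-7419072) + 69469717/3492 = 49510*(-1/7419072) + 69469717/3492 = -24755/3709536 + 69469717/3492 = 21475027473071/1079474976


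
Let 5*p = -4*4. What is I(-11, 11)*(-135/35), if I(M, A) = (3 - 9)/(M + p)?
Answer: -810/497 ≈ -1.6298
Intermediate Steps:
p = -16/5 (p = (-4*4)/5 = (1/5)*(-16) = -16/5 ≈ -3.2000)
I(M, A) = -6/(-16/5 + M) (I(M, A) = (3 - 9)/(M - 16/5) = -6/(-16/5 + M))
I(-11, 11)*(-135/35) = (-30/(-16 + 5*(-11)))*(-135/35) = (-30/(-16 - 55))*(-135*1/35) = -30/(-71)*(-27/7) = -30*(-1/71)*(-27/7) = (30/71)*(-27/7) = -810/497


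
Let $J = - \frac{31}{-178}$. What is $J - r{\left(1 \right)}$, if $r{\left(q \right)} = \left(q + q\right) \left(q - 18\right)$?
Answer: $\frac{6083}{178} \approx 34.174$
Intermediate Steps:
$r{\left(q \right)} = 2 q \left(-18 + q\right)$
$J = \frac{31}{178}$ ($J = \left(-31\right) \left(- \frac{1}{178}\right) = \frac{31}{178} \approx 0.17416$)
$J - r{\left(1 \right)} = \frac{31}{178} - 2 \cdot 1 \left(-18 + 1\right) = \frac{31}{178} - 2 \cdot 1 \left(-17\right) = \frac{31}{178} - -34 = \frac{31}{178} + 34 = \frac{6083}{178}$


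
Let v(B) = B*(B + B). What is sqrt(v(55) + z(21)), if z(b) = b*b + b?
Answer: 4*sqrt(407) ≈ 80.697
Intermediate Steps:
v(B) = 2*B**2 (v(B) = B*(2*B) = 2*B**2)
z(b) = b + b**2 (z(b) = b**2 + b = b + b**2)
sqrt(v(55) + z(21)) = sqrt(2*55**2 + 21*(1 + 21)) = sqrt(2*3025 + 21*22) = sqrt(6050 + 462) = sqrt(6512) = 4*sqrt(407)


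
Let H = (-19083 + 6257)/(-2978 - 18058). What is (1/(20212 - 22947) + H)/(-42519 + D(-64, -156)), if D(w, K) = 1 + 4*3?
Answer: -17529037/1222758625380 ≈ -1.4336e-5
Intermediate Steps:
D(w, K) = 13 (D(w, K) = 1 + 12 = 13)
H = 6413/10518 (H = -12826/(-21036) = -12826*(-1/21036) = 6413/10518 ≈ 0.60972)
(1/(20212 - 22947) + H)/(-42519 + D(-64, -156)) = (1/(20212 - 22947) + 6413/10518)/(-42519 + 13) = (1/(-2735) + 6413/10518)/(-42506) = (-1/2735 + 6413/10518)*(-1/42506) = (17529037/28766730)*(-1/42506) = -17529037/1222758625380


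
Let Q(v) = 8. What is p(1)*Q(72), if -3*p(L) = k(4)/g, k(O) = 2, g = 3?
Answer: -16/9 ≈ -1.7778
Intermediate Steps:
p(L) = -2/9 (p(L) = -2/(3*3) = -1/3*2/3 = -2/9)
p(1)*Q(72) = -2/9*8 = -16/9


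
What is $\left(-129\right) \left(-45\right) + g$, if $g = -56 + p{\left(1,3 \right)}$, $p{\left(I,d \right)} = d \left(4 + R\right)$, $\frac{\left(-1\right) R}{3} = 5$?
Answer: $5716$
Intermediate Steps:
$R = -15$ ($R = \left(-3\right) 5 = -15$)
$p{\left(I,d \right)} = - 11 d$ ($p{\left(I,d \right)} = d \left(4 - 15\right) = d \left(-11\right) = - 11 d$)
$g = -89$ ($g = -56 - 33 = -89$)
$\left(-129\right) \left(-45\right) + g = \left(-129\right) \left(-45\right) - 89 = 5805 - 89 = 5716$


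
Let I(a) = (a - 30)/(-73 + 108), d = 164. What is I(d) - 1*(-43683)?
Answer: 1529039/35 ≈ 43687.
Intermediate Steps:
I(a) = -6/7 + a/35 (I(a) = (-30 + a)/35 = (-30 + a)*(1/35) = -6/7 + a/35)
I(d) - 1*(-43683) = (-6/7 + (1/35)*164) - 1*(-43683) = (-6/7 + 164/35) + 43683 = 134/35 + 43683 = 1529039/35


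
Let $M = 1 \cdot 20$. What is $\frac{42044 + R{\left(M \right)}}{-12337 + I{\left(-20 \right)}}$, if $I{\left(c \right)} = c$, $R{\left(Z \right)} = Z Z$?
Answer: $- \frac{4716}{1373} \approx -3.4348$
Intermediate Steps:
$M = 20$
$R{\left(Z \right)} = Z^{2}$
$\frac{42044 + R{\left(M \right)}}{-12337 + I{\left(-20 \right)}} = \frac{42044 + 20^{2}}{-12337 - 20} = \frac{42044 + 400}{-12357} = 42444 \left(- \frac{1}{12357}\right) = - \frac{4716}{1373}$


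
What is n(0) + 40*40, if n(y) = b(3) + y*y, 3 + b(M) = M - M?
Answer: 1597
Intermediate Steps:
b(M) = -3 (b(M) = -3 + (M - M) = -3 + 0 = -3)
n(y) = -3 + y² (n(y) = -3 + y*y = -3 + y²)
n(0) + 40*40 = (-3 + 0²) + 40*40 = (-3 + 0) + 1600 = -3 + 1600 = 1597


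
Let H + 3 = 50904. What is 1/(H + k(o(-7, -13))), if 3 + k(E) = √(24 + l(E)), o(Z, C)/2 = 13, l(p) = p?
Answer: 25449/1295303177 - 5*√2/2590606354 ≈ 1.9644e-5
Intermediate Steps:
H = 50901 (H = -3 + 50904 = 50901)
o(Z, C) = 26 (o(Z, C) = 2*13 = 26)
k(E) = -3 + √(24 + E)
1/(H + k(o(-7, -13))) = 1/(50901 + (-3 + √(24 + 26))) = 1/(50901 + (-3 + √50)) = 1/(50901 + (-3 + 5*√2)) = 1/(50898 + 5*√2)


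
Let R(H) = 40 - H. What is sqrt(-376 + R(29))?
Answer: I*sqrt(365) ≈ 19.105*I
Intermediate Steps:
sqrt(-376 + R(29)) = sqrt(-376 + (40 - 1*29)) = sqrt(-376 + (40 - 29)) = sqrt(-376 + 11) = sqrt(-365) = I*sqrt(365)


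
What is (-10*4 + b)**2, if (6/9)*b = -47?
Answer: 48841/4 ≈ 12210.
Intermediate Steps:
b = -141/2 (b = (3/2)*(-47) = -141/2 ≈ -70.500)
(-10*4 + b)**2 = (-10*4 - 141/2)**2 = (-40 - 141/2)**2 = (-221/2)**2 = 48841/4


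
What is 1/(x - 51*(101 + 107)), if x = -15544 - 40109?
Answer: -1/66261 ≈ -1.5092e-5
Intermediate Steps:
x = -55653
1/(x - 51*(101 + 107)) = 1/(-55653 - 51*(101 + 107)) = 1/(-55653 - 51*208) = 1/(-55653 - 10608) = 1/(-66261) = -1/66261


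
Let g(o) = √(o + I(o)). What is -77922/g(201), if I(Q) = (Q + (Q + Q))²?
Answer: -12987*√363810/60635 ≈ -129.19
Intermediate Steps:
I(Q) = 9*Q² (I(Q) = (Q + 2*Q)² = (3*Q)² = 9*Q²)
g(o) = √(o + 9*o²)
-77922/g(201) = -77922*√201/(201*√(1 + 9*201)) = -77922*√201/(201*√(1 + 1809)) = -77922*√363810/363810 = -12987*√363810/60635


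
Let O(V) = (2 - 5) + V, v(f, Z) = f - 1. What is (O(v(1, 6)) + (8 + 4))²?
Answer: 81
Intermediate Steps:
v(f, Z) = -1 + f
O(V) = -3 + V
(O(v(1, 6)) + (8 + 4))² = ((-3 + (-1 + 1)) + (8 + 4))² = ((-3 + 0) + 12)² = (-3 + 12)² = 9² = 81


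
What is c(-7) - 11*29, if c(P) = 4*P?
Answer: -347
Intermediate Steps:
c(-7) - 11*29 = 4*(-7) - 11*29 = -28 - 319 = -347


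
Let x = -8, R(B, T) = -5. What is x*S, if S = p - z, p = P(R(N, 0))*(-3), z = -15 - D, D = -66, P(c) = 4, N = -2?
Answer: 504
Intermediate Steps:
z = 51 (z = -15 - 1*(-66) = -15 + 66 = 51)
p = -12 (p = 4*(-3) = -12)
S = -63 (S = -12 - 1*51 = -12 - 51 = -63)
x*S = -8*(-63) = 504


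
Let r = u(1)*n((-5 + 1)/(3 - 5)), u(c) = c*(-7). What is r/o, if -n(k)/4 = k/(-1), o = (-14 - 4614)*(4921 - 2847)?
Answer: 7/1199809 ≈ 5.8343e-6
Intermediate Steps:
o = -9598472 (o = -4628*2074 = -9598472)
u(c) = -7*c
n(k) = 4*k (n(k) = -4*k/(-1) = -4*k*(-1) = -(-4)*k = 4*k)
r = -56 (r = (-7*1)*(4*((-5 + 1)/(3 - 5))) = -28*(-4/(-2)) = -28*(-4*(-½)) = -28*2 = -7*8 = -56)
r/o = -56/(-9598472) = -56*(-1/9598472) = 7/1199809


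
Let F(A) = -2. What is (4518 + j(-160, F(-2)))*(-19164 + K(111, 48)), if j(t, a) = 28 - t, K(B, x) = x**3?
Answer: 430260168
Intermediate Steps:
(4518 + j(-160, F(-2)))*(-19164 + K(111, 48)) = (4518 + (28 - 1*(-160)))*(-19164 + 48**3) = (4518 + (28 + 160))*(-19164 + 110592) = (4518 + 188)*91428 = 4706*91428 = 430260168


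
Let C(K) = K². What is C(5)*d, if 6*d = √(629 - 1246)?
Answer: 25*I*√617/6 ≈ 103.5*I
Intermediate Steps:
d = I*√617/6 (d = √(629 - 1246)/6 = √(-617)/6 = (I*√617)/6 = I*√617/6 ≈ 4.1399*I)
C(5)*d = 5²*(I*√617/6) = 25*(I*√617/6) = 25*I*√617/6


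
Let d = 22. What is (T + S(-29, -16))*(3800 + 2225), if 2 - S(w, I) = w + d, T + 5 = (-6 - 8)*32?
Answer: -2675100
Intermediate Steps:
T = -453 (T = -5 + (-6 - 8)*32 = -5 - 14*32 = -5 - 448 = -453)
S(w, I) = -20 - w (S(w, I) = 2 - (w + 22) = 2 - (22 + w) = 2 + (-22 - w) = -20 - w)
(T + S(-29, -16))*(3800 + 2225) = (-453 + (-20 - 1*(-29)))*(3800 + 2225) = (-453 + (-20 + 29))*6025 = (-453 + 9)*6025 = -444*6025 = -2675100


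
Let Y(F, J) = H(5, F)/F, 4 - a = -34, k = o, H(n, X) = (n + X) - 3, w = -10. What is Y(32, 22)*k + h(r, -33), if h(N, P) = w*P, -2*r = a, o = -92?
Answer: 929/4 ≈ 232.25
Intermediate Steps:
H(n, X) = -3 + X + n (H(n, X) = (X + n) - 3 = -3 + X + n)
k = -92
a = 38 (a = 4 - 1*(-34) = 4 + 34 = 38)
Y(F, J) = (2 + F)/F (Y(F, J) = (-3 + F + 5)/F = (2 + F)/F)
r = -19 (r = -1/2*38 = -19)
h(N, P) = -10*P
Y(32, 22)*k + h(r, -33) = ((2 + 32)/32)*(-92) - 10*(-33) = ((1/32)*34)*(-92) + 330 = (17/16)*(-92) + 330 = -391/4 + 330 = 929/4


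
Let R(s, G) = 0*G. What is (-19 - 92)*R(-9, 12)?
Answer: 0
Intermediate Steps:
R(s, G) = 0
(-19 - 92)*R(-9, 12) = (-19 - 92)*0 = -111*0 = 0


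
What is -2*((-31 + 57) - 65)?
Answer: 78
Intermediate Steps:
-2*((-31 + 57) - 65) = -2*(26 - 65) = -2*(-39) = 78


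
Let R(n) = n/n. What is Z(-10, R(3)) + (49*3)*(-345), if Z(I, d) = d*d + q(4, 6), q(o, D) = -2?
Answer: -50716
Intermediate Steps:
R(n) = 1
Z(I, d) = -2 + d**2 (Z(I, d) = d*d - 2 = d**2 - 2 = -2 + d**2)
Z(-10, R(3)) + (49*3)*(-345) = (-2 + 1**2) + (49*3)*(-345) = (-2 + 1) + 147*(-345) = -1 - 50715 = -50716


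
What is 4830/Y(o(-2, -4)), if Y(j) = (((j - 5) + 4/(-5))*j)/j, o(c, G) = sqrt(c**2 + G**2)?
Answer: -700350/341 - 241500*sqrt(5)/341 ≈ -3637.4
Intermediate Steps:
o(c, G) = sqrt(G**2 + c**2)
Y(j) = -29/5 + j (Y(j) = (((-5 + j) + 4*(-1/5))*j)/j = (((-5 + j) - 4/5)*j)/j = ((-29/5 + j)*j)/j = (j*(-29/5 + j))/j = -29/5 + j)
4830/Y(o(-2, -4)) = 4830/(-29/5 + sqrt((-4)**2 + (-2)**2)) = 4830/(-29/5 + sqrt(16 + 4)) = 4830/(-29/5 + sqrt(20)) = 4830/(-29/5 + 2*sqrt(5))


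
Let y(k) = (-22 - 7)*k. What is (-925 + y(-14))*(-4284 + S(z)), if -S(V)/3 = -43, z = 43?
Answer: 2156445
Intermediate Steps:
S(V) = 129 (S(V) = -3*(-43) = 129)
y(k) = -29*k
(-925 + y(-14))*(-4284 + S(z)) = (-925 - 29*(-14))*(-4284 + 129) = (-925 + 406)*(-4155) = -519*(-4155) = 2156445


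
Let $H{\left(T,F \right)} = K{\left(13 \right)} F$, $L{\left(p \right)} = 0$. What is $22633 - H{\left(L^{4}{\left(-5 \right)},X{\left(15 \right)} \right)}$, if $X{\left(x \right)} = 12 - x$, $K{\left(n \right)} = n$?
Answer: $22672$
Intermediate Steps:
$H{\left(T,F \right)} = 13 F$
$22633 - H{\left(L^{4}{\left(-5 \right)},X{\left(15 \right)} \right)} = 22633 - 13 \left(12 - 15\right) = 22633 - 13 \left(-3\right) = 22633 - -39 = 22633 + 39 = 22672$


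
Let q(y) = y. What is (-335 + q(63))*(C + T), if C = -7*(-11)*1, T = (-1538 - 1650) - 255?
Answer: 915552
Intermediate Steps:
T = -3443 (T = -3188 - 255 = -3443)
C = 77 (C = 77*1 = 77)
(-335 + q(63))*(C + T) = (-335 + 63)*(77 - 3443) = -272*(-3366) = 915552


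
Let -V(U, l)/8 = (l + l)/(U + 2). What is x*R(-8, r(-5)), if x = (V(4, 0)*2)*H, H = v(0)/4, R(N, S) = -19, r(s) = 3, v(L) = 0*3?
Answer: 0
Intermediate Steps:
v(L) = 0
V(U, l) = -16*l/(2 + U) (V(U, l) = -8*(l + l)/(U + 2) = -8*2*l/(2 + U) = -16*l/(2 + U))
H = 0 (H = 0/4 = 0*(¼) = 0)
x = 0 (x = (-16*0/(2 + 4)*2)*0 = (-16*0/6*2)*0 = (-16*0*⅙*2)*0 = (0*2)*0 = 0*0 = 0)
x*R(-8, r(-5)) = 0*(-19) = 0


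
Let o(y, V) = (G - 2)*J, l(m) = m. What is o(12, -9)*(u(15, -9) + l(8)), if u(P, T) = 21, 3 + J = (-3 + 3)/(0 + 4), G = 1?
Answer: 87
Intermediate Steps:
J = -3 (J = -3 + (-3 + 3)/(0 + 4) = -3 + 0/4 = -3 + 0*(¼) = -3 + 0 = -3)
o(y, V) = 3 (o(y, V) = (1 - 2)*(-3) = -1*(-3) = 3)
o(12, -9)*(u(15, -9) + l(8)) = 3*(21 + 8) = 3*29 = 87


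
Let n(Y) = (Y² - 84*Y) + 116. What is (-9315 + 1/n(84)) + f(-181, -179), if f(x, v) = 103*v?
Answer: -3219231/116 ≈ -27752.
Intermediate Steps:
n(Y) = 116 + Y² - 84*Y
(-9315 + 1/n(84)) + f(-181, -179) = (-9315 + 1/(116 + 84² - 84*84)) + 103*(-179) = (-9315 + 1/(116 + 7056 - 7056)) - 18437 = (-9315 + 1/116) - 18437 = -1080539/116 - 18437 = -3219231/116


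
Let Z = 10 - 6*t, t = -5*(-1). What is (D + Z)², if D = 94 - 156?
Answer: 6724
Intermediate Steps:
t = 5
D = -62
Z = -20 (Z = 10 - 6*5 = 10 - 30 = -20)
(D + Z)² = (-62 - 20)² = (-82)² = 6724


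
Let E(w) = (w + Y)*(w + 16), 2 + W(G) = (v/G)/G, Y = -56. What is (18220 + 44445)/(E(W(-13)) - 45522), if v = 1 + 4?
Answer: -1789775065/1323382529 ≈ -1.3524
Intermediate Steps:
v = 5
W(G) = -2 + 5/G² (W(G) = -2 + (5/G)/G = -2 + 5/G²)
E(w) = (-56 + w)*(16 + w) (E(w) = (w - 56)*(w + 16) = (-56 + w)*(16 + w))
(18220 + 44445)/(E(W(-13)) - 45522) = (18220 + 44445)/((-896 + (-2 + 5/(-13)²)² - 40*(-2 + 5/(-13)²)) - 45522) = 62665/((-896 + (-2 + 5*(1/169))² - 40*(-2 + 5*(1/169))) - 45522) = 62665/((-896 + (-2 + 5/169)² - 40*(-2 + 5/169)) - 45522) = 62665/((-896 + (-333/169)² - 40*(-333/169)) - 45522) = 62665/((-896 + 110889/28561 + 13320/169) - 45522) = 62665/(-23228687/28561 - 45522) = 62665/(-1323382529/28561) = 62665*(-28561/1323382529) = -1789775065/1323382529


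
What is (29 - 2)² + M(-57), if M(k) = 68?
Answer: 797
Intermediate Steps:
(29 - 2)² + M(-57) = (29 - 2)² + 68 = 27² + 68 = 729 + 68 = 797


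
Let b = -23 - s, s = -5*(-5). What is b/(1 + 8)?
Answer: -16/3 ≈ -5.3333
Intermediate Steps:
s = 25
b = -48 (b = -23 - 1*25 = -23 - 25 = -48)
b/(1 + 8) = -48/(1 + 8) = -48/9 = (⅑)*(-48) = -16/3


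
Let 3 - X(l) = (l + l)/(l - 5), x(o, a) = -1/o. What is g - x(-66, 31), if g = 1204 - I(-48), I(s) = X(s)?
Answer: 4207381/3498 ≈ 1202.8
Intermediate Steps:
X(l) = 3 - 2*l/(-5 + l) (X(l) = 3 - (l + l)/(l - 5) = 3 - 2*l/(-5 + l))
I(s) = (-15 + s)/(-5 + s)
g = 63749/53 (g = 1204 - (-15 - 48)/(-5 - 48) = 1204 - (-63)/(-53) = 1204 - (-1)*(-63)/53 = 1204 - 1*63/53 = 1204 - 63/53 = 63749/53 ≈ 1202.8)
g - x(-66, 31) = 63749/53 - (-1)/(-66) = 63749/53 - (-1)*(-1)/66 = 63749/53 - 1*1/66 = 63749/53 - 1/66 = 4207381/3498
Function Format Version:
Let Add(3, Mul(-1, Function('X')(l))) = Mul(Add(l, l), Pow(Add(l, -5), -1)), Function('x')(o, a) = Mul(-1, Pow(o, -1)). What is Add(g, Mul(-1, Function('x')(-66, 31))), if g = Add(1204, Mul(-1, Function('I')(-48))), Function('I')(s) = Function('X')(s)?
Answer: Rational(4207381, 3498) ≈ 1202.8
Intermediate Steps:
Function('X')(l) = Add(3, Mul(-2, l, Pow(Add(-5, l), -1))) (Function('X')(l) = Add(3, Mul(-1, Mul(Add(l, l), Pow(Add(l, -5), -1)))) = Add(3, Mul(-1, Mul(Mul(2, l), Pow(Add(-5, l), -1)))) = Add(3, Mul(-1, Mul(2, l, Pow(Add(-5, l), -1)))) = Add(3, Mul(-2, l, Pow(Add(-5, l), -1))))
Function('I')(s) = Mul(Pow(Add(-5, s), -1), Add(-15, s))
g = Rational(63749, 53) (g = Add(1204, Mul(-1, Mul(Pow(Add(-5, -48), -1), Add(-15, -48)))) = Add(1204, Mul(-1, Mul(Pow(-53, -1), -63))) = Add(1204, Mul(-1, Mul(Rational(-1, 53), -63))) = Add(1204, Mul(-1, Rational(63, 53))) = Add(1204, Rational(-63, 53)) = Rational(63749, 53) ≈ 1202.8)
Add(g, Mul(-1, Function('x')(-66, 31))) = Add(Rational(63749, 53), Mul(-1, Mul(-1, Pow(-66, -1)))) = Add(Rational(63749, 53), Mul(-1, Mul(-1, Rational(-1, 66)))) = Add(Rational(63749, 53), Mul(-1, Rational(1, 66))) = Add(Rational(63749, 53), Rational(-1, 66)) = Rational(4207381, 3498)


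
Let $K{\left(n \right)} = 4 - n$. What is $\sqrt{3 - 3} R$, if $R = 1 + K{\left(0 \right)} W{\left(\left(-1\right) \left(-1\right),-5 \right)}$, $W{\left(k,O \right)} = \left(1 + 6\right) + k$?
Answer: $0$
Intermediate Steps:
$W{\left(k,O \right)} = 7 + k$
$R = 33$ ($R = 1 + \left(4 - 0\right) \left(7 - -1\right) = 1 + \left(4 + 0\right) \left(7 + 1\right) = 1 + 4 \cdot 8 = 1 + 32 = 33$)
$\sqrt{3 - 3} R = \sqrt{3 - 3} \cdot 33 = \sqrt{0} \cdot 33 = 0 \cdot 33 = 0$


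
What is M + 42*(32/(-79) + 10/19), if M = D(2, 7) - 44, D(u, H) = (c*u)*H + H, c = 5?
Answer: 57177/1501 ≈ 38.093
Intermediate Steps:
D(u, H) = H + 5*H*u (D(u, H) = (5*u)*H + H = 5*H*u + H = H + 5*H*u)
M = 33 (M = 7*(1 + 5*2) - 44 = 7*(1 + 10) - 44 = 7*11 - 44 = 77 - 44 = 33)
M + 42*(32/(-79) + 10/19) = 33 + 42*(32/(-79) + 10/19) = 33 + 42*(32*(-1/79) + 10*(1/19)) = 33 + 42*(-32/79 + 10/19) = 33 + 42*(182/1501) = 33 + 7644/1501 = 57177/1501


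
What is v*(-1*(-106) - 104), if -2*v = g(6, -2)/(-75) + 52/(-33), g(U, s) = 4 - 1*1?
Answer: 1333/825 ≈ 1.6158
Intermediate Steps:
g(U, s) = 3 (g(U, s) = 4 - 1 = 3)
v = 1333/1650 (v = -(3/(-75) + 52/(-33))/2 = -(3*(-1/75) + 52*(-1/33))/2 = -(-1/25 - 52/33)/2 = -½*(-1333/825) = 1333/1650 ≈ 0.80788)
v*(-1*(-106) - 104) = 1333*(-1*(-106) - 104)/1650 = 1333*(106 - 104)/1650 = (1333/1650)*2 = 1333/825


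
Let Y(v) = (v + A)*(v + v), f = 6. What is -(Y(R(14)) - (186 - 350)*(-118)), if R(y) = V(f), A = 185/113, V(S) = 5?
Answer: 2179276/113 ≈ 19286.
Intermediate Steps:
A = 185/113 (A = 185*(1/113) = 185/113 ≈ 1.6372)
R(y) = 5
Y(v) = 2*v*(185/113 + v) (Y(v) = (v + 185/113)*(v + v) = (185/113 + v)*(2*v) = 2*v*(185/113 + v))
-(Y(R(14)) - (186 - 350)*(-118)) = -((2/113)*5*(185 + 113*5) - (186 - 350)*(-118)) = -((2/113)*5*(185 + 565) - (-164)*(-118)) = -((2/113)*5*750 - 1*19352) = -(7500/113 - 19352) = -1*(-2179276/113) = 2179276/113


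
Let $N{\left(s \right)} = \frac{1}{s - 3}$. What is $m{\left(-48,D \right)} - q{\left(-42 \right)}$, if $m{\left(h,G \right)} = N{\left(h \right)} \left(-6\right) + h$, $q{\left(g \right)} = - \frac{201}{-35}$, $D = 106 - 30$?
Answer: $- \frac{31907}{595} \approx -53.625$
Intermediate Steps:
$D = 76$
$N{\left(s \right)} = \frac{1}{-3 + s}$
$q{\left(g \right)} = \frac{201}{35}$ ($q{\left(g \right)} = \left(-201\right) \left(- \frac{1}{35}\right) = \frac{201}{35}$)
$m{\left(h,G \right)} = h - \frac{6}{-3 + h}$ ($m{\left(h,G \right)} = \frac{1}{-3 + h} \left(-6\right) + h = - \frac{6}{-3 + h} + h = h - \frac{6}{-3 + h}$)
$m{\left(-48,D \right)} - q{\left(-42 \right)} = \frac{-6 - 48 \left(-3 - 48\right)}{-3 - 48} - \frac{201}{35} = \frac{-6 - -2448}{-51} - \frac{201}{35} = - \frac{-6 + 2448}{51} - \frac{201}{35} = \left(- \frac{1}{51}\right) 2442 - \frac{201}{35} = - \frac{814}{17} - \frac{201}{35} = - \frac{31907}{595}$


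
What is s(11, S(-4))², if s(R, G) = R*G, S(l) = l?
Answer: 1936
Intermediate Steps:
s(R, G) = G*R
s(11, S(-4))² = (-4*11)² = (-44)² = 1936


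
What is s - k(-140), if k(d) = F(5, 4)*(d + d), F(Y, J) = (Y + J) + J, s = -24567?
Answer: -20927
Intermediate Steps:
F(Y, J) = Y + 2*J (F(Y, J) = (J + Y) + J = Y + 2*J)
k(d) = 26*d (k(d) = (5 + 2*4)*(d + d) = (5 + 8)*(2*d) = 13*(2*d) = 26*d)
s - k(-140) = -24567 - 26*(-140) = -24567 - 1*(-3640) = -24567 + 3640 = -20927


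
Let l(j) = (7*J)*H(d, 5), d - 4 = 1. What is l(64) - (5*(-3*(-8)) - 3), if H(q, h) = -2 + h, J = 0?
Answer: -117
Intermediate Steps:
d = 5 (d = 4 + 1 = 5)
l(j) = 0 (l(j) = (7*0)*(-2 + 5) = 0*3 = 0)
l(64) - (5*(-3*(-8)) - 3) = 0 - (5*(-3*(-8)) - 3) = 0 - (5*24 - 3) = 0 - (120 - 3) = 0 - 1*117 = 0 - 117 = -117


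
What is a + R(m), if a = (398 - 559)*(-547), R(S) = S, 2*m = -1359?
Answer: 174775/2 ≈ 87388.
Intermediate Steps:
m = -1359/2 (m = (½)*(-1359) = -1359/2 ≈ -679.50)
a = 88067 (a = -161*(-547) = 88067)
a + R(m) = 88067 - 1359/2 = 174775/2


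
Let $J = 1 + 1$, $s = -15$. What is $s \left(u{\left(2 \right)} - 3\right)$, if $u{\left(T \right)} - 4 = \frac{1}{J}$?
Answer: $- \frac{45}{2} \approx -22.5$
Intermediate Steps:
$J = 2$
$u{\left(T \right)} = \frac{9}{2}$ ($u{\left(T \right)} = 4 + \frac{1}{2} = \frac{9}{2}$)
$s \left(u{\left(2 \right)} - 3\right) = - 15 \left(\frac{9}{2} - 3\right) = \left(-15\right) \frac{3}{2} = - \frac{45}{2}$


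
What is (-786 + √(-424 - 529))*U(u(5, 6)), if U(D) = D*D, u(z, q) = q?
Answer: -28296 + 36*I*√953 ≈ -28296.0 + 1111.3*I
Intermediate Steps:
U(D) = D²
(-786 + √(-424 - 529))*U(u(5, 6)) = (-786 + √(-424 - 529))*6² = (-786 + √(-953))*36 = (-786 + I*√953)*36 = -28296 + 36*I*√953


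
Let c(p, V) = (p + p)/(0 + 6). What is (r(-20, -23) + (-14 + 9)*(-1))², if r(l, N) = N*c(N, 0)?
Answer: 295936/9 ≈ 32882.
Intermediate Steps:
c(p, V) = p/3 (c(p, V) = (2*p)/6 = (2*p)*(⅙) = p/3)
r(l, N) = N²/3 (r(l, N) = N*(N/3) = N²/3)
(r(-20, -23) + (-14 + 9)*(-1))² = ((⅓)*(-23)² + (-14 + 9)*(-1))² = ((⅓)*529 - 5*(-1))² = (529/3 + 5)² = (544/3)² = 295936/9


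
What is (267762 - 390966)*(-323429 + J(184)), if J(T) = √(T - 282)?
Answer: 39847746516 - 862428*I*√2 ≈ 3.9848e+10 - 1.2197e+6*I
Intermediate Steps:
J(T) = √(-282 + T)
(267762 - 390966)*(-323429 + J(184)) = (267762 - 390966)*(-323429 + √(-282 + 184)) = -123204*(-323429 + √(-98)) = -123204*(-323429 + 7*I*√2) = 39847746516 - 862428*I*√2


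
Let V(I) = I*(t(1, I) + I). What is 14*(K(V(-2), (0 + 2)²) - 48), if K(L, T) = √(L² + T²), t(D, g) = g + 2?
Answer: -672 + 56*√2 ≈ -592.80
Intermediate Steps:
t(D, g) = 2 + g
V(I) = I*(2 + 2*I) (V(I) = I*((2 + I) + I) = I*(2 + 2*I))
14*(K(V(-2), (0 + 2)²) - 48) = 14*(√((2*(-2)*(1 - 2))² + ((0 + 2)²)²) - 48) = 14*(√((2*(-2)*(-1))² + (2²)²) - 48) = 14*(√(4² + 4²) - 48) = 14*(√(16 + 16) - 48) = 14*(√32 - 48) = 14*(4*√2 - 48) = 14*(-48 + 4*√2) = -672 + 56*√2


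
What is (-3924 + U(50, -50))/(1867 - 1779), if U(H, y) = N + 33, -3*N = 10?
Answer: -11683/264 ≈ -44.254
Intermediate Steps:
N = -10/3 (N = -⅓*10 = -10/3 ≈ -3.3333)
U(H, y) = 89/3 (U(H, y) = -10/3 + 33 = 89/3)
(-3924 + U(50, -50))/(1867 - 1779) = (-3924 + 89/3)/(1867 - 1779) = -11683/3/88 = -11683/3*1/88 = -11683/264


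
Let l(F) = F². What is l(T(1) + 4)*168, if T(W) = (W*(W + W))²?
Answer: 10752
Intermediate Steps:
T(W) = 4*W⁴ (T(W) = (W*(2*W))² = (2*W²)² = 4*W⁴)
l(T(1) + 4)*168 = (4*1⁴ + 4)²*168 = (4*1 + 4)²*168 = (4 + 4)²*168 = 8²*168 = 64*168 = 10752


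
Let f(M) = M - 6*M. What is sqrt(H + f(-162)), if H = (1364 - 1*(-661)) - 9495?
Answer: 6*I*sqrt(185) ≈ 81.609*I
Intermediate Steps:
f(M) = -5*M
H = -7470 (H = (1364 + 661) - 9495 = 2025 - 9495 = -7470)
sqrt(H + f(-162)) = sqrt(-7470 - 5*(-162)) = sqrt(-7470 + 810) = sqrt(-6660) = 6*I*sqrt(185)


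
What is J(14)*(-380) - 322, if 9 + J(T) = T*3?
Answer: -12862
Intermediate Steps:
J(T) = -9 + 3*T (J(T) = -9 + T*3 = -9 + 3*T)
J(14)*(-380) - 322 = (-9 + 3*14)*(-380) - 322 = (-9 + 42)*(-380) - 322 = 33*(-380) - 322 = -12540 - 322 = -12862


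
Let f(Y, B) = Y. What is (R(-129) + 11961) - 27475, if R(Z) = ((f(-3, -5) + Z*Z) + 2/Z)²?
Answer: 4606345521526/16641 ≈ 2.7681e+8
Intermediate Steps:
R(Z) = (-3 + Z² + 2/Z)² (R(Z) = ((-3 + Z*Z) + 2/Z)² = ((-3 + Z²) + 2/Z)² = (-3 + Z² + 2/Z)²)
(R(-129) + 11961) - 27475 = ((2 + (-129)³ - 3*(-129))²/(-129)² + 11961) - 27475 = ((2 - 2146689 + 387)²/16641 + 11961) - 27475 = ((1/16641)*(-2146300)² + 11961) - 27475 = ((1/16641)*4606603690000 + 11961) - 27475 = (4606603690000/16641 + 11961) - 27475 = 4606802733001/16641 - 27475 = 4606345521526/16641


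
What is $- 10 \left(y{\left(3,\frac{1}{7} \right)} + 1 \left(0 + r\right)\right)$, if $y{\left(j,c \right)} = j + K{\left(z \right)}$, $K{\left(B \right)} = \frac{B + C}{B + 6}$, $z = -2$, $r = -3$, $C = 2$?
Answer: $0$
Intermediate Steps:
$K{\left(B \right)} = \frac{2 + B}{6 + B}$ ($K{\left(B \right)} = \frac{B + 2}{B + 6} = \frac{2 + B}{6 + B}$)
$y{\left(j,c \right)} = j$ ($y{\left(j,c \right)} = j + \frac{2 - 2}{6 - 2} = j + \frac{1}{4} \cdot 0 = j + 0 = j$)
$- 10 \left(y{\left(3,\frac{1}{7} \right)} + 1 \left(0 + r\right)\right) = - 10 \left(3 + 1 \left(0 - 3\right)\right) = - 10 \left(3 + 1 \left(-3\right)\right) = - 10 \left(3 - 3\right) = \left(-10\right) 0 = 0$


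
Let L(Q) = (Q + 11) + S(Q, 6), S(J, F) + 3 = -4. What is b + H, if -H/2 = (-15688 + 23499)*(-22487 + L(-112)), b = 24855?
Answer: 353003945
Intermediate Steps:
S(J, F) = -7 (S(J, F) = -3 - 4 = -7)
L(Q) = 4 + Q (L(Q) = (Q + 11) - 7 = (11 + Q) - 7 = 4 + Q)
H = 352979090 (H = -2*(-15688 + 23499)*(-22487 + (4 - 112)) = -15622*(-22487 - 108) = -15622*(-22595) = -2*(-176489545) = 352979090)
b + H = 24855 + 352979090 = 353003945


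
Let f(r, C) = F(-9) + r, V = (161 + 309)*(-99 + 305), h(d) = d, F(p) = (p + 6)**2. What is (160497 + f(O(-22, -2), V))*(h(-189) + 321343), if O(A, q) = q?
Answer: 51546501616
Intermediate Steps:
F(p) = (6 + p)**2
V = 96820 (V = 470*206 = 96820)
f(r, C) = 9 + r (f(r, C) = (6 - 9)**2 + r = (-3)**2 + r = 9 + r)
(160497 + f(O(-22, -2), V))*(h(-189) + 321343) = (160497 + (9 - 2))*(-189 + 321343) = (160497 + 7)*321154 = 160504*321154 = 51546501616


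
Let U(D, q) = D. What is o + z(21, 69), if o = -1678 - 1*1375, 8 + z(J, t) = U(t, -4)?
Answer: -2992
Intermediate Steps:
z(J, t) = -8 + t
o = -3053 (o = -1678 - 1375 = -3053)
o + z(21, 69) = -3053 + (-8 + 69) = -3053 + 61 = -2992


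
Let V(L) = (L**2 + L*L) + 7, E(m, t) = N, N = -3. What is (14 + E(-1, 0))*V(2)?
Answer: 165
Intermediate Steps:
E(m, t) = -3
V(L) = 7 + 2*L**2 (V(L) = (L**2 + L**2) + 7 = 2*L**2 + 7 = 7 + 2*L**2)
(14 + E(-1, 0))*V(2) = (14 - 3)*(7 + 2*2**2) = 11*(7 + 2*4) = 11*(7 + 8) = 11*15 = 165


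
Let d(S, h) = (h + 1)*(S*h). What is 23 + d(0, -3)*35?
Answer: 23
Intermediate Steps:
d(S, h) = S*h*(1 + h) (d(S, h) = (1 + h)*(S*h) = S*h*(1 + h))
23 + d(0, -3)*35 = 23 + (0*(-3)*(1 - 3))*35 = 23 + (0*(-3)*(-2))*35 = 23 + 0*35 = 23 + 0 = 23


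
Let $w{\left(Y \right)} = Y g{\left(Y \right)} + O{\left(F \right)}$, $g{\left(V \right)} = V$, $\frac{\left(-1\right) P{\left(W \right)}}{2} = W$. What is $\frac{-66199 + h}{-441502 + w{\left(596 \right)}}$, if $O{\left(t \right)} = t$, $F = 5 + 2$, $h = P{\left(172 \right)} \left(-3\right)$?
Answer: $\frac{65167}{86279} \approx 0.75531$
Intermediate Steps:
$P{\left(W \right)} = - 2 W$
$h = 1032$ ($h = \left(-2\right) 172 \left(-3\right) = \left(-344\right) \left(-3\right) = 1032$)
$F = 7$
$w{\left(Y \right)} = 7 + Y^{2}$ ($w{\left(Y \right)} = Y Y + 7 = Y^{2} + 7 = 7 + Y^{2}$)
$\frac{-66199 + h}{-441502 + w{\left(596 \right)}} = \frac{-66199 + 1032}{-441502 + \left(7 + 596^{2}\right)} = - \frac{65167}{-441502 + \left(7 + 355216\right)} = - \frac{65167}{-441502 + 355223} = - \frac{65167}{-86279} = \left(-65167\right) \left(- \frac{1}{86279}\right) = \frac{65167}{86279}$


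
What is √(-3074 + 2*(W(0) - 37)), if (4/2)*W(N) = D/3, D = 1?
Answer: I*√28329/3 ≈ 56.104*I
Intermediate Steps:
W(N) = ⅙ (W(N) = (1/3)/2 = (1*(⅓))/2 = (½)*(⅓) = ⅙)
√(-3074 + 2*(W(0) - 37)) = √(-3074 + 2*(⅙ - 37)) = √(-3074 + 2*(-221/6)) = √(-3074 - 221/3) = √(-9443/3) = I*√28329/3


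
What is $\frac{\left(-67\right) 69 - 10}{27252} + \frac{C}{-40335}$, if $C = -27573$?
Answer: $\frac{188182447}{366403140} \approx 0.51359$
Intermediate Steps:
$\frac{\left(-67\right) 69 - 10}{27252} + \frac{C}{-40335} = \frac{\left(-67\right) 69 - 10}{27252} - \frac{27573}{-40335} = \left(-4623 - 10\right) \frac{1}{27252} - - \frac{9191}{13445} = \left(-4633\right) \frac{1}{27252} + \frac{9191}{13445} = - \frac{4633}{27252} + \frac{9191}{13445} = \frac{188182447}{366403140}$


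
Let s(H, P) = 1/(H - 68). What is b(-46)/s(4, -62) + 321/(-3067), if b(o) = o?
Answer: 9028927/3067 ≈ 2943.9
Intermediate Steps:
s(H, P) = 1/(-68 + H)
b(-46)/s(4, -62) + 321/(-3067) = -46/(1/(-68 + 4)) + 321/(-3067) = -46/(1/(-64)) + 321*(-1/3067) = -46/(-1/64) - 321/3067 = -46*(-64) - 321/3067 = 2944 - 321/3067 = 9028927/3067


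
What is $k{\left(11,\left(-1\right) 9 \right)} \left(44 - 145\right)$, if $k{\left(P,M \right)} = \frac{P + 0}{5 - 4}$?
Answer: $-1111$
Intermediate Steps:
$k{\left(P,M \right)} = P$ ($k{\left(P,M \right)} = \frac{P}{1} = P 1 = P$)
$k{\left(11,\left(-1\right) 9 \right)} \left(44 - 145\right) = 11 \left(44 - 145\right) = 11 \left(-101\right) = -1111$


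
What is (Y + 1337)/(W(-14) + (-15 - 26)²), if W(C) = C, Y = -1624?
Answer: -287/1667 ≈ -0.17217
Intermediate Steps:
(Y + 1337)/(W(-14) + (-15 - 26)²) = (-1624 + 1337)/(-14 + (-15 - 26)²) = -287/(-14 + (-41)²) = -287/(-14 + 1681) = -287/1667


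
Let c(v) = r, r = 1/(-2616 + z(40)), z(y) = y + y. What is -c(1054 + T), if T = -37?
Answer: 1/2536 ≈ 0.00039432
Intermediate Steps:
z(y) = 2*y
r = -1/2536 (r = 1/(-2616 + 2*40) = 1/(-2616 + 80) = 1/(-2536) = -1/2536 ≈ -0.00039432)
c(v) = -1/2536
-c(1054 + T) = -1*(-1/2536) = 1/2536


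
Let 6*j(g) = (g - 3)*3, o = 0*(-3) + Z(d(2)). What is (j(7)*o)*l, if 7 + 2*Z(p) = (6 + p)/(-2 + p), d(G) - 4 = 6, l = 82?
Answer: -410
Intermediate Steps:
d(G) = 10 (d(G) = 4 + 6 = 10)
Z(p) = -7/2 + (6 + p)/(2*(-2 + p)) (Z(p) = -7/2 + ((6 + p)/(-2 + p))/2 = -7/2 + (6 + p)/(2*(-2 + p)))
o = -5/2 (o = 0*(-3) + (10 - 3*10)/(-2 + 10) = 0 + (10 - 30)/8 = 0 + (⅛)*(-20) = 0 - 5/2 = -5/2 ≈ -2.5000)
j(g) = -3/2 + g/2 (j(g) = ((g - 3)*3)/6 = ((-3 + g)*3)/6 = (-9 + 3*g)/6 = -3/2 + g/2)
(j(7)*o)*l = ((-3/2 + (½)*7)*(-5/2))*82 = ((-3/2 + 7/2)*(-5/2))*82 = (2*(-5/2))*82 = -5*82 = -410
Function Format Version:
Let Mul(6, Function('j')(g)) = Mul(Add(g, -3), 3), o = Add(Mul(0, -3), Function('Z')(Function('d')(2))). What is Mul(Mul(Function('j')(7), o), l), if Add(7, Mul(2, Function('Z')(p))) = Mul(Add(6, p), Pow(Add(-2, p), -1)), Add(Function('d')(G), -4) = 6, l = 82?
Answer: -410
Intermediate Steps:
Function('d')(G) = 10 (Function('d')(G) = Add(4, 6) = 10)
Function('Z')(p) = Add(Rational(-7, 2), Mul(Rational(1, 2), Pow(Add(-2, p), -1), Add(6, p))) (Function('Z')(p) = Add(Rational(-7, 2), Mul(Rational(1, 2), Mul(Add(6, p), Pow(Add(-2, p), -1)))) = Add(Rational(-7, 2), Mul(Rational(1, 2), Mul(Pow(Add(-2, p), -1), Add(6, p)))) = Add(Rational(-7, 2), Mul(Rational(1, 2), Pow(Add(-2, p), -1), Add(6, p))))
o = Rational(-5, 2) (o = Add(Mul(0, -3), Mul(Pow(Add(-2, 10), -1), Add(10, Mul(-3, 10)))) = Add(0, Mul(Pow(8, -1), Add(10, -30))) = Add(0, Mul(Rational(1, 8), -20)) = Add(0, Rational(-5, 2)) = Rational(-5, 2) ≈ -2.5000)
Function('j')(g) = Add(Rational(-3, 2), Mul(Rational(1, 2), g)) (Function('j')(g) = Mul(Rational(1, 6), Mul(Add(g, -3), 3)) = Mul(Rational(1, 6), Mul(Add(-3, g), 3)) = Mul(Rational(1, 6), Add(-9, Mul(3, g))) = Add(Rational(-3, 2), Mul(Rational(1, 2), g)))
Mul(Mul(Function('j')(7), o), l) = Mul(Mul(Add(Rational(-3, 2), Mul(Rational(1, 2), 7)), Rational(-5, 2)), 82) = Mul(Mul(Add(Rational(-3, 2), Rational(7, 2)), Rational(-5, 2)), 82) = Mul(Mul(2, Rational(-5, 2)), 82) = Mul(-5, 82) = -410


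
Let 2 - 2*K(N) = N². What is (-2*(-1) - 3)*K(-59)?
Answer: 3479/2 ≈ 1739.5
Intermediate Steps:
K(N) = 1 - N²/2
(-2*(-1) - 3)*K(-59) = (-2*(-1) - 3)*(1 - ½*(-59)²) = (2 - 3)*(1 - ½*3481) = -(1 - 3481/2) = -1*(-3479/2) = 3479/2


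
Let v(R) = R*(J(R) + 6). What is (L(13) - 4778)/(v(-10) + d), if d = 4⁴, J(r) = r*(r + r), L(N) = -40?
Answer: 219/82 ≈ 2.6707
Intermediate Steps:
J(r) = 2*r² (J(r) = r*(2*r) = 2*r²)
d = 256
v(R) = R*(6 + 2*R²) (v(R) = R*(2*R² + 6) = R*(6 + 2*R²))
(L(13) - 4778)/(v(-10) + d) = (-40 - 4778)/(2*(-10)*(3 + (-10)²) + 256) = -4818/(2*(-10)*(3 + 100) + 256) = -4818/(2*(-10)*103 + 256) = -4818/(-2060 + 256) = -4818/(-1804) = -4818*(-1/1804) = 219/82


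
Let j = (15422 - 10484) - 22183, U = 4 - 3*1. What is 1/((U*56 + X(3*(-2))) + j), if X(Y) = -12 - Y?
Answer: -1/17195 ≈ -5.8156e-5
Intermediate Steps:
U = 1 (U = 4 - 3 = 1)
j = -17245 (j = 4938 - 22183 = -17245)
1/((U*56 + X(3*(-2))) + j) = 1/((1*56 + (-12 - 3*(-2))) - 17245) = 1/((56 + (-12 - 1*(-6))) - 17245) = 1/((56 + (-12 + 6)) - 17245) = 1/((56 - 6) - 17245) = 1/(50 - 17245) = 1/(-17195) = -1/17195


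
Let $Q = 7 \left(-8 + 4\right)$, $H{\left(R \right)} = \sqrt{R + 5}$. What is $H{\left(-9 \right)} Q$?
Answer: $- 56 i \approx - 56.0 i$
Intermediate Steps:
$H{\left(R \right)} = \sqrt{5 + R}$
$Q = -28$ ($Q = 7 \left(-4\right) = -28$)
$H{\left(-9 \right)} Q = \sqrt{5 - 9} \left(-28\right) = \sqrt{-4} \left(-28\right) = 2 i \left(-28\right) = - 56 i$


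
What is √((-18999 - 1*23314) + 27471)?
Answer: I*√14842 ≈ 121.83*I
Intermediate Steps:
√((-18999 - 1*23314) + 27471) = √((-18999 - 23314) + 27471) = √(-42313 + 27471) = √(-14842) = I*√14842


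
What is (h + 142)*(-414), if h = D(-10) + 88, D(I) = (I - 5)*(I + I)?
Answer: -219420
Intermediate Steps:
D(I) = 2*I*(-5 + I) (D(I) = (-5 + I)*(2*I) = 2*I*(-5 + I))
h = 388 (h = 2*(-10)*(-5 - 10) + 88 = 2*(-10)*(-15) + 88 = 300 + 88 = 388)
(h + 142)*(-414) = (388 + 142)*(-414) = 530*(-414) = -219420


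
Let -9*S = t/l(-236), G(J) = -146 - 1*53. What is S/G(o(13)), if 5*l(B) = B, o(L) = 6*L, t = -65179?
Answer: 325895/422676 ≈ 0.77103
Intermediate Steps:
l(B) = B/5
G(J) = -199 (G(J) = -146 - 53 = -199)
S = -325895/2124 (S = -(-65179)/(9*((1/5)*(-236))) = -(-65179)/(9*(-236/5)) = -(-65179)*(-5)/(9*236) = -1/9*325895/236 = -325895/2124 ≈ -153.43)
S/G(o(13)) = -325895/2124/(-199) = -325895/2124*(-1/199) = 325895/422676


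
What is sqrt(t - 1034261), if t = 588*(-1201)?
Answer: I*sqrt(1740449) ≈ 1319.3*I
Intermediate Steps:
t = -706188
sqrt(t - 1034261) = sqrt(-706188 - 1034261) = sqrt(-1740449) = I*sqrt(1740449)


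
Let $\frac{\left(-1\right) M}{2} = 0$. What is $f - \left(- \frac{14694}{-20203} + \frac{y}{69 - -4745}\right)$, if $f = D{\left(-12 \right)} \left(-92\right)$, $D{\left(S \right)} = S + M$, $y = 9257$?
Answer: $\frac{107114239081}{97257242} \approx 1101.3$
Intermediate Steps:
$M = 0$ ($M = \left(-2\right) 0 = 0$)
$D{\left(S \right)} = S$ ($D{\left(S \right)} = S + 0 = S$)
$f = 1104$ ($f = \left(-12\right) \left(-92\right) = 1104$)
$f - \left(- \frac{14694}{-20203} + \frac{y}{69 - -4745}\right) = 1104 - \left(- \frac{14694}{-20203} + \frac{9257}{69 - -4745}\right) = 1104 - \left(\left(-14694\right) \left(- \frac{1}{20203}\right) + \frac{9257}{69 + 4745}\right) = 1104 - \left(\frac{14694}{20203} + \frac{9257}{4814}\right) = 1104 - \frac{257756087}{97257242} = \frac{107114239081}{97257242}$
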